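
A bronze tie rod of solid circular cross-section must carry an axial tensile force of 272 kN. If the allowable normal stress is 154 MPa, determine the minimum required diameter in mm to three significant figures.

47.4 mm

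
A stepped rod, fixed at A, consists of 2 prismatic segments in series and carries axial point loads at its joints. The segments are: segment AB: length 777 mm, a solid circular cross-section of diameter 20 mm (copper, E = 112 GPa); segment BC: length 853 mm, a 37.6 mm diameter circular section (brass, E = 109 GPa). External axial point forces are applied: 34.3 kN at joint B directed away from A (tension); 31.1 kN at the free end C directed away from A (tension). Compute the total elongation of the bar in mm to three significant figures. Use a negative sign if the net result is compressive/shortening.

Internal axial forces (sectioning from the free end, tension +): N_BC = 31.1 kN, N_AB = 65.4 kN.
A_AB = 314.2 mm².
A_BC = 1110 mm².
δ_AB = 65400·777/(314.2·112000) = 1.444 mm
δ_BC = 31100·853/(1110·109000) = 0.2192 mm
δ = Σδ_i = 1.663 mm.

1.66 mm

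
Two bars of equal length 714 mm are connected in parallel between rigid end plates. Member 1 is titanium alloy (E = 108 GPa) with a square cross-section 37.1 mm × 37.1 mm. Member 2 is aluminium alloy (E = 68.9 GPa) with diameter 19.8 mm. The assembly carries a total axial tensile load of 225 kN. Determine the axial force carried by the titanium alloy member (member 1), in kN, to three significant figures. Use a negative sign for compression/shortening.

197 kN

A_1 = 1376 mm².
A_2 = 307.9 mm².
Equal strain + equilibrium ⇒ each member carries load in proportion to AE: A₁E₁ = 148700000 N, A₂E₂ = 21210000 N, ΣAE = 169900000 N.
F₁ = P·A₁E₁/ΣAE = 225000·148700000/169900000 = 196900 N.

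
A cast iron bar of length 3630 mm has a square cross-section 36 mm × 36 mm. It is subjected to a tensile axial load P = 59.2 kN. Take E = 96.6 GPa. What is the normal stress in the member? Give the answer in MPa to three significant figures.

A = 1296 mm².
σ = N/A = 59200/1296 = 45.68 MPa.

45.7 MPa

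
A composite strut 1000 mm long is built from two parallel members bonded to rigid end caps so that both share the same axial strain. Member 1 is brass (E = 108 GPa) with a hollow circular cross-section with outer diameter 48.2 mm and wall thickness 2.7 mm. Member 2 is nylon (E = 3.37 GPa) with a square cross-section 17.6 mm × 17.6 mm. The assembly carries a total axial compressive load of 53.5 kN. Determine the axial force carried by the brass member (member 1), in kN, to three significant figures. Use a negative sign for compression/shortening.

-52.2 kN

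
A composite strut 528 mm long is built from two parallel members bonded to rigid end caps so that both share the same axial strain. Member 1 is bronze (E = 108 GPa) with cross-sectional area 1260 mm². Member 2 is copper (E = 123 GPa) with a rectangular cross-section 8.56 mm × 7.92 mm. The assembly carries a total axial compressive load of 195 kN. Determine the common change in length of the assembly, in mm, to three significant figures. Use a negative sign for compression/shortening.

A_2 = 67.8 mm².
Equal strain + equilibrium ⇒ each member carries load in proportion to AE: A₁E₁ = 136100000 N, A₂E₂ = 8339000 N, ΣAE = 144400000 N.
δ = PL/ΣAE = -195000·528/144400000 = -0.7129 mm.

-0.713 mm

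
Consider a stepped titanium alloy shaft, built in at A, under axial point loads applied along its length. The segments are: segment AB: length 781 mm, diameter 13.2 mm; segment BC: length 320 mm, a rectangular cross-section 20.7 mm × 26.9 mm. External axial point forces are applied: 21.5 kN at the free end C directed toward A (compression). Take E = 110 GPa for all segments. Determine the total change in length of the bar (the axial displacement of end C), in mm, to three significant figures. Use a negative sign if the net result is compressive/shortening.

Internal axial forces (sectioning from the free end, tension +): N_BC = -21.5 kN, N_AB = -21.5 kN.
A_AB = 136.8 mm².
A_BC = 556.8 mm².
δ_AB = -21500·781/(136.8·110000) = -1.115 mm
δ_BC = -21500·320/(556.8·110000) = -0.1123 mm
δ = Σδ_i = -1.228 mm.

-1.23 mm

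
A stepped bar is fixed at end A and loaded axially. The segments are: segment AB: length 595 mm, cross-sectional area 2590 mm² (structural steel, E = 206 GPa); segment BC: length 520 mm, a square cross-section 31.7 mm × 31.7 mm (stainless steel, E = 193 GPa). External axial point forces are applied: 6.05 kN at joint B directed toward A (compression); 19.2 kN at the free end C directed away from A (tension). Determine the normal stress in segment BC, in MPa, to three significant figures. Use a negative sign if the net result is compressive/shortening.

Internal axial forces (sectioning from the free end, tension +): N_BC = 19.2 kN, N_AB = 13.15 kN.
A_BC = 1005 mm².
σ_BC = N_BC/A_BC = 19200/1005 = 19.11 MPa.

19.1 MPa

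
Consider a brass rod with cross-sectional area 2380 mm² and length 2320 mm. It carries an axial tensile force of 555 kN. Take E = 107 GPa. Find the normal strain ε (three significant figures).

0.00218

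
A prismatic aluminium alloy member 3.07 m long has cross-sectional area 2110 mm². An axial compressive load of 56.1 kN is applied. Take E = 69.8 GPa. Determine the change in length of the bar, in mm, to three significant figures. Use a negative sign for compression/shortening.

δ_mech = NL/(AE) = -56100·3070/(2110·69800) = -1.169 mm.

-1.17 mm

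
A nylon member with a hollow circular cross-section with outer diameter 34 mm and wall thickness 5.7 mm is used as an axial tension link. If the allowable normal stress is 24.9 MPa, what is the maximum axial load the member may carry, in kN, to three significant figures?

A = 506.8 mm².
P_max = σ_allow · A = 24.9 · 506.8 = 12620 N = 12.62 kN.

12.6 kN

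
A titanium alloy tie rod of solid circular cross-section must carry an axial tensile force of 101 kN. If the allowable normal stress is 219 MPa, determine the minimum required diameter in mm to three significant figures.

24.2 mm

Required area A ≥ P/σ_allow = 101000/219 = 461.2 mm².
For a solid circular section, d ≥ √(4A/π) = 24.23 mm.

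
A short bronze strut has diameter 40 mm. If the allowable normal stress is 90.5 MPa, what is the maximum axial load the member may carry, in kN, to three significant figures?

114 kN

A = 1257 mm².
P_max = σ_allow · A = 90.5 · 1257 = 113700 N = 113.7 kN.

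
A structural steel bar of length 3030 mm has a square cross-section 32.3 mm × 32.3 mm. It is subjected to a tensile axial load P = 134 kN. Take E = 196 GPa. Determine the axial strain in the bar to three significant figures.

A = 1043 mm².
σ = N/A = 128.4 MPa; ε = σ/E = 128.4/196000 = 6.553e-04.

6.55e-04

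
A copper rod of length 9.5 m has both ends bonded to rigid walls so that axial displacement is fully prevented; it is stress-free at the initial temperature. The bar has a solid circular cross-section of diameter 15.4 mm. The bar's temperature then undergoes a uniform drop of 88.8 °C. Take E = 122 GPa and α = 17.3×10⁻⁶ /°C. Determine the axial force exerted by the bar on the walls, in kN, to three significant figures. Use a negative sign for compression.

34.9 kN

Free thermal expansion αLΔT = 17.3e-6 · 9500 · -88.8 = -14.59 mm.
The walls impose strain ε = −(-14.59)/9500 = 1.5362e-03; σ = Eε = 122000 · 1.5362e-03 = 187.4 MPa.
Wall reaction R = σ·A = 187.4·186.3 = 34910 N = 34.91 kN.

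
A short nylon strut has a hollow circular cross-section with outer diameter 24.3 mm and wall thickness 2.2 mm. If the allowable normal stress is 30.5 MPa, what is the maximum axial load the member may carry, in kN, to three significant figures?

4.66 kN

A = 152.7 mm².
P_max = σ_allow · A = 30.5 · 152.7 = 4659 N = 4.659 kN.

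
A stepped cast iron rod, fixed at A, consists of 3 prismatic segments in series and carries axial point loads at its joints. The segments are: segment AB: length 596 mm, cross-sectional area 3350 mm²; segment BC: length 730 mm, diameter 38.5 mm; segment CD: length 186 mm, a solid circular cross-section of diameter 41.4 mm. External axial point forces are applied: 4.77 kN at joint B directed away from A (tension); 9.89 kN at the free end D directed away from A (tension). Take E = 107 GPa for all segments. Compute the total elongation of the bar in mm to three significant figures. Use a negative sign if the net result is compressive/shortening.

Internal axial forces (sectioning from the free end, tension +): N_CD = 9.89 kN, N_BC = 9.89 kN, N_AB = 14.66 kN.
A_BC = 1164 mm².
A_CD = 1346 mm².
δ_AB = 14660·596/(3350·107000) = 0.02438 mm
δ_BC = 9890·730/(1164·107000) = 0.05796 mm
δ_CD = 9890·186/(1346·107000) = 0.01277 mm
δ = Σδ_i = 0.09511 mm.

0.0951 mm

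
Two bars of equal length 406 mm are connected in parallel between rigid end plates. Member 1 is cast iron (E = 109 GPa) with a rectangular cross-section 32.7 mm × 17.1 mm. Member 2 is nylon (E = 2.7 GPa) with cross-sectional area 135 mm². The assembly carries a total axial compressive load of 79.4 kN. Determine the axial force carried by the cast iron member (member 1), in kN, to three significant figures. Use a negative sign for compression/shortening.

-78.9 kN

A_1 = 559.2 mm².
Equal strain + equilibrium ⇒ each member carries load in proportion to AE: A₁E₁ = 60950000 N, A₂E₂ = 364500 N, ΣAE = 61310000 N.
F₁ = P·A₁E₁/ΣAE = -79400·60950000/61310000 = -78930 N.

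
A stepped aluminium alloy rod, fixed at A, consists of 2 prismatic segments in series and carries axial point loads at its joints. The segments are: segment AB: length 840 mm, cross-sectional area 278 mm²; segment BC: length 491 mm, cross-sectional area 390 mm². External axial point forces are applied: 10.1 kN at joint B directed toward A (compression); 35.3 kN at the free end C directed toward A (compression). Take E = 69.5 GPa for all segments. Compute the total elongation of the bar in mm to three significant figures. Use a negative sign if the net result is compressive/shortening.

-2.61 mm

Internal axial forces (sectioning from the free end, tension +): N_BC = -35.3 kN, N_AB = -45.4 kN.
δ_AB = -45400·840/(278·69500) = -1.974 mm
δ_BC = -35300·491/(390·69500) = -0.6395 mm
δ = Σδ_i = -2.613 mm.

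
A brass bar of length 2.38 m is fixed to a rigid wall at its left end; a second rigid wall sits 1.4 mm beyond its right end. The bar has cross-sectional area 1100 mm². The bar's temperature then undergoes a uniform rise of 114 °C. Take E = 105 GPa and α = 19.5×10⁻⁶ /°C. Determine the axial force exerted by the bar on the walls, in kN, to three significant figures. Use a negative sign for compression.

-189 kN

Free thermal expansion αLΔT = 19.5e-6 · 2380 · 114 = 5.291 mm.
The walls engage after the gap closes; constrained expansion = 5.291 − 1.4 = 3.891 mm.
The walls impose strain ε = −(3.891)/2380 = -1.6348e-03; σ = Eε = 105000 · -1.6348e-03 = -171.7 MPa.
Wall reaction R = σ·A = -171.7·1100 = -188800 N = -188.8 kN.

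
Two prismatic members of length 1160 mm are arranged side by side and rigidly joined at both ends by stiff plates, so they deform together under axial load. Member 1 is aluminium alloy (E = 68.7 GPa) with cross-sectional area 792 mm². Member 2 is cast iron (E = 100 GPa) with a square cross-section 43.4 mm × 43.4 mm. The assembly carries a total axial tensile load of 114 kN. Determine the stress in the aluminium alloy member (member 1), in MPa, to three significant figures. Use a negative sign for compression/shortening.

A_2 = 1884 mm².
Equal strain + equilibrium ⇒ each member carries load in proportion to AE: A₁E₁ = 54410000 N, A₂E₂ = 188400000 N, ΣAE = 242800000 N.
σ₁ = P·E₁/ΣAE = 114000·68700/242800000 = 32.26 MPa.

32.3 MPa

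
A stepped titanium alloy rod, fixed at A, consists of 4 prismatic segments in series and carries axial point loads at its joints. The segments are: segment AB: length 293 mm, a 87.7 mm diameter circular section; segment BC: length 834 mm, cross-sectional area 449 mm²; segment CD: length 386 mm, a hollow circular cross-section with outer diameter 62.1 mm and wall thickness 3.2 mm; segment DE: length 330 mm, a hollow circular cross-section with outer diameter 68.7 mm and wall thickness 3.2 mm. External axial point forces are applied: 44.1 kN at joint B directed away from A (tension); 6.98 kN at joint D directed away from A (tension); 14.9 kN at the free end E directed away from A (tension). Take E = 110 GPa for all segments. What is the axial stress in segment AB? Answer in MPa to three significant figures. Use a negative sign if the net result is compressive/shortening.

10.9 MPa

Internal axial forces (sectioning from the free end, tension +): N_DE = 14.9 kN, N_CD = 21.88 kN, N_BC = 21.88 kN, N_AB = 65.98 kN.
A_AB = 6041 mm².
σ_AB = N_AB/A_AB = 65980/6041 = 10.92 MPa.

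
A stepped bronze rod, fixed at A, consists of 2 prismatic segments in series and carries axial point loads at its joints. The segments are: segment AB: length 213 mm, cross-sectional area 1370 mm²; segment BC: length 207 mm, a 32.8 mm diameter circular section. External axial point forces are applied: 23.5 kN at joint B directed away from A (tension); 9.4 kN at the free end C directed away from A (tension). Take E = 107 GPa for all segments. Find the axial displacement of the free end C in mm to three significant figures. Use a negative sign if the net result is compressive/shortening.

Internal axial forces (sectioning from the free end, tension +): N_BC = 9.4 kN, N_AB = 32.9 kN.
A_BC = 845 mm².
δ_AB = 32900·213/(1370·107000) = 0.0478 mm
δ_BC = 9400·207/(845·107000) = 0.02152 mm
δ = Σδ_i = 0.06933 mm.

0.0693 mm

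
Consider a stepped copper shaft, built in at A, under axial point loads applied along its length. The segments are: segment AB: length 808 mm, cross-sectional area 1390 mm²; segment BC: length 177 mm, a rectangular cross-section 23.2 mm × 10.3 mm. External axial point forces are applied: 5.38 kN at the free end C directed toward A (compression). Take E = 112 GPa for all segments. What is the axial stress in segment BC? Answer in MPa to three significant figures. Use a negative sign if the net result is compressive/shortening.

-22.5 MPa

Internal axial forces (sectioning from the free end, tension +): N_BC = -5.38 kN, N_AB = -5.38 kN.
A_BC = 239 mm².
σ_BC = N_BC/A_BC = -5380/239 = -22.51 MPa.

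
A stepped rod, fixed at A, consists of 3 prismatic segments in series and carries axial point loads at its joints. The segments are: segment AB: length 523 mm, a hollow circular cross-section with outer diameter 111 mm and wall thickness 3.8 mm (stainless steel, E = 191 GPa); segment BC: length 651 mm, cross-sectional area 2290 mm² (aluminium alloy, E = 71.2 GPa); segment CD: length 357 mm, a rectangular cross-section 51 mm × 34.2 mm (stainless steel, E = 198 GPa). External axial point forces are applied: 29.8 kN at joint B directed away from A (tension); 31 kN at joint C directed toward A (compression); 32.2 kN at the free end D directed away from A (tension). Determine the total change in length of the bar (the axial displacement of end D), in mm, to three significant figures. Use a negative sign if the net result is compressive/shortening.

0.104 mm

Internal axial forces (sectioning from the free end, tension +): N_CD = 32.2 kN, N_BC = 1.2 kN, N_AB = 31 kN.
A_AB = 1280 mm².
A_CD = 1744 mm².
δ_AB = 31000·523/(1280·191000) = 0.06633 mm
δ_BC = 1200·651/(2290·71200) = 0.004791 mm
δ_CD = 32200·357/(1744·198000) = 0.03329 mm
δ = Σδ_i = 0.1044 mm.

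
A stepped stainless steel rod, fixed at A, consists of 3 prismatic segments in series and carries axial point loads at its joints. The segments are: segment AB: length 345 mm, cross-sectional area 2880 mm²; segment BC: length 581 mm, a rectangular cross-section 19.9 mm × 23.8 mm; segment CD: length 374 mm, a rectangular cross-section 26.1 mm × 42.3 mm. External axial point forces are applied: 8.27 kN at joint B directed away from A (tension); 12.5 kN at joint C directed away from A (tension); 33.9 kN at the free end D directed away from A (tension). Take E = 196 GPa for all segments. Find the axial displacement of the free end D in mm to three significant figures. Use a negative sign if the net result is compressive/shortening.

0.382 mm

Internal axial forces (sectioning from the free end, tension +): N_CD = 33.9 kN, N_BC = 46.4 kN, N_AB = 54.67 kN.
A_BC = 473.6 mm².
A_CD = 1104 mm².
δ_AB = 54670·345/(2880·196000) = 0.03341 mm
δ_BC = 46400·581/(473.6·196000) = 0.2904 mm
δ_CD = 33900·374/(1104·196000) = 0.05859 mm
δ = Σδ_i = 0.3824 mm.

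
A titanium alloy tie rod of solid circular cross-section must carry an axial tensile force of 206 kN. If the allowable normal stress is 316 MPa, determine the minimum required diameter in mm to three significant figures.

Required area A ≥ P/σ_allow = 206000/316 = 651.9 mm².
For a solid circular section, d ≥ √(4A/π) = 28.81 mm.

28.8 mm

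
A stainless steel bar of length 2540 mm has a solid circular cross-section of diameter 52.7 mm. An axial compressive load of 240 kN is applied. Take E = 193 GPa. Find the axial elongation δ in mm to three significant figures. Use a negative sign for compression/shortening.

-1.45 mm

A = 2181 mm².
δ_mech = NL/(AE) = -240000·2540/(2181·193000) = -1.448 mm.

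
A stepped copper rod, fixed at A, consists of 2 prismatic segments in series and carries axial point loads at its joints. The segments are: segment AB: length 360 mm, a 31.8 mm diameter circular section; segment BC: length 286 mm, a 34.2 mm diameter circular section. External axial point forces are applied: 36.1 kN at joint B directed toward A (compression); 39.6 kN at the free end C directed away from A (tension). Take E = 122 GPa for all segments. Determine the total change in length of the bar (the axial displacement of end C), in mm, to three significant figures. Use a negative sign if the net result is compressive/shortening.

Internal axial forces (sectioning from the free end, tension +): N_BC = 39.6 kN, N_AB = 3.5 kN.
A_AB = 794.2 mm².
A_BC = 918.6 mm².
δ_AB = 3500·360/(794.2·122000) = 0.013 mm
δ_BC = 39600·286/(918.6·122000) = 0.1011 mm
δ = Σδ_i = 0.1141 mm.

0.114 mm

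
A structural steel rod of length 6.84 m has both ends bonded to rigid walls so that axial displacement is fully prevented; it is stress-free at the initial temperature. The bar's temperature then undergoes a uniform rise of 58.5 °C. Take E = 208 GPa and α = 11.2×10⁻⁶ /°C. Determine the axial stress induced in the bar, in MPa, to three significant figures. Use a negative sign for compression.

-136 MPa

Free thermal expansion αLΔT = 11.2e-6 · 6840 · 58.5 = 4.482 mm.
The walls impose strain ε = −(4.482)/6840 = -6.5520e-04; σ = Eε = 208000 · -6.5520e-04 = -136.3 MPa.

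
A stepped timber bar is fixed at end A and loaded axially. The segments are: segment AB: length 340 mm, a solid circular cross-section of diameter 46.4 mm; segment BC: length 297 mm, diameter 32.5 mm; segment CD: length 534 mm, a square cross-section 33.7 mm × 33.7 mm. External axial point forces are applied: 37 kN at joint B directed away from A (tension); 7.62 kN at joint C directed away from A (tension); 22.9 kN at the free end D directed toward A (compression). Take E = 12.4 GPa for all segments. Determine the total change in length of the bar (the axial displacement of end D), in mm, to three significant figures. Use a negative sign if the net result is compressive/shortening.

-0.957 mm

Internal axial forces (sectioning from the free end, tension +): N_CD = -22.9 kN, N_BC = -15.28 kN, N_AB = 21.72 kN.
A_AB = 1691 mm².
A_BC = 829.6 mm².
A_CD = 1136 mm².
δ_AB = 21720·340/(1691·12400) = 0.3522 mm
δ_BC = -15280·297/(829.6·12400) = -0.4412 mm
δ_CD = -22900·534/(1136·12400) = -0.8684 mm
δ = Σδ_i = -0.9573 mm.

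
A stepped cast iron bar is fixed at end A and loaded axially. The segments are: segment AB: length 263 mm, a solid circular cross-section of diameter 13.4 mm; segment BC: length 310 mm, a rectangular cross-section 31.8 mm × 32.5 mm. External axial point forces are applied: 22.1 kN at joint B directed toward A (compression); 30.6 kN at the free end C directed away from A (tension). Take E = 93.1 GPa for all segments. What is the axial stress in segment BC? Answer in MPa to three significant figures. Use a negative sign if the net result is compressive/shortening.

29.6 MPa

Internal axial forces (sectioning from the free end, tension +): N_BC = 30.6 kN, N_AB = 8.5 kN.
A_BC = 1034 mm².
σ_BC = N_BC/A_BC = 30600/1034 = 29.61 MPa.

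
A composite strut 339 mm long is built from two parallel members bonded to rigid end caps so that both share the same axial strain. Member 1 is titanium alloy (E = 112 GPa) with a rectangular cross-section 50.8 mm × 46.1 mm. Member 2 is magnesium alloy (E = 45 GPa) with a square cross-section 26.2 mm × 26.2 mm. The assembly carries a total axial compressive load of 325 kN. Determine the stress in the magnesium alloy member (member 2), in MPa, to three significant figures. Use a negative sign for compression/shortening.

-49.9 MPa

A_1 = 2342 mm².
A_2 = 686.4 mm².
Equal strain + equilibrium ⇒ each member carries load in proportion to AE: A₁E₁ = 262300000 N, A₂E₂ = 30890000 N, ΣAE = 293200000 N.
σ₂ = P·E₂/ΣAE = -325000·45000/293200000 = -49.88 MPa.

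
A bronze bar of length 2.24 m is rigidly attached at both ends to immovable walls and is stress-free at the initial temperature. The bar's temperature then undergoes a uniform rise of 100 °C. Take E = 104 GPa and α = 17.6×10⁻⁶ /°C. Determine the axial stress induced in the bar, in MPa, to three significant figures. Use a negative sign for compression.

Free thermal expansion αLΔT = 17.6e-6 · 2240 · 100 = 3.942 mm.
The walls impose strain ε = −(3.942)/2240 = -1.7600e-03; σ = Eε = 104000 · -1.7600e-03 = -183 MPa.

-183 MPa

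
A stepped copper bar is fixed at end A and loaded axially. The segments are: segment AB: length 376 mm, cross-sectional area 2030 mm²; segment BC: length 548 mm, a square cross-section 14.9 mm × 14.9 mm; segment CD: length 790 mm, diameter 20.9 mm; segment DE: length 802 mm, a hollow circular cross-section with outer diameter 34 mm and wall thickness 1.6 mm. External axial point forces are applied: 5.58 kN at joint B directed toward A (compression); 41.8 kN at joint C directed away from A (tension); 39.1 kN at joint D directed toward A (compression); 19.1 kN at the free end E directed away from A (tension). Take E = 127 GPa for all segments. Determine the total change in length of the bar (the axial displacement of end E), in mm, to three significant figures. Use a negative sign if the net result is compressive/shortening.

Internal axial forces (sectioning from the free end, tension +): N_DE = 19.1 kN, N_CD = -20 kN, N_BC = 21.8 kN, N_AB = 16.22 kN.
A_BC = 222 mm².
A_CD = 343.1 mm².
A_DE = 162.9 mm².
δ_AB = 16220·376/(2030·127000) = 0.02366 mm
δ_BC = 21800·548/(222·127000) = 0.4237 mm
δ_CD = -20000·790/(343.1·127000) = -0.3626 mm
δ_DE = 19100·802/(162.9·127000) = 0.7406 mm
δ = Σδ_i = 0.8253 mm.

0.825 mm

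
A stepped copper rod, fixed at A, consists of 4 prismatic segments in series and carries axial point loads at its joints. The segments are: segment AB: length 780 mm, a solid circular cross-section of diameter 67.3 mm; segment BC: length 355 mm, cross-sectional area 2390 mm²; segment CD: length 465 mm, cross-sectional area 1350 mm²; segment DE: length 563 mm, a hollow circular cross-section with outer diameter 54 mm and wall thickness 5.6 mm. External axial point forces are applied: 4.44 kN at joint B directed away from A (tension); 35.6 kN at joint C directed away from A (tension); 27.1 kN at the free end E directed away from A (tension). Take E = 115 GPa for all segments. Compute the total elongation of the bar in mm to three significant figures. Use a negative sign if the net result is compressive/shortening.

Internal axial forces (sectioning from the free end, tension +): N_DE = 27.1 kN, N_CD = 27.1 kN, N_BC = 62.7 kN, N_AB = 67.14 kN.
A_AB = 3557 mm².
A_DE = 851.5 mm².
δ_AB = 67140·780/(3557·115000) = 0.128 mm
δ_BC = 62700·355/(2390·115000) = 0.08098 mm
δ_CD = 27100·465/(1350·115000) = 0.08117 mm
δ_DE = 27100·563/(851.5·115000) = 0.1558 mm
δ = Σδ_i = 0.446 mm.

0.446 mm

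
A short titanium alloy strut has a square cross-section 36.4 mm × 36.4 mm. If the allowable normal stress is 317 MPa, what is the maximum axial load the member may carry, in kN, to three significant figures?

420 kN

A = 1325 mm².
P_max = σ_allow · A = 317 · 1325 = 420000 N = 420 kN.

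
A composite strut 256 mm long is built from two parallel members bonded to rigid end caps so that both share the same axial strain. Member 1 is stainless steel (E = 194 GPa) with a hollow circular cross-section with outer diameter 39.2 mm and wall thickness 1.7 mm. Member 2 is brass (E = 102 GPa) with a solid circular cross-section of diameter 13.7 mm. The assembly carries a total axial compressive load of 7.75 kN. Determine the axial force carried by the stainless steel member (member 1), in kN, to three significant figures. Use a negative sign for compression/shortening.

-5.59 kN

A_1 = 200.3 mm².
A_2 = 147.4 mm².
Equal strain + equilibrium ⇒ each member carries load in proportion to AE: A₁E₁ = 38850000 N, A₂E₂ = 15040000 N, ΣAE = 53890000 N.
F₁ = P·A₁E₁/ΣAE = -7750·38850000/53890000 = -5588 N.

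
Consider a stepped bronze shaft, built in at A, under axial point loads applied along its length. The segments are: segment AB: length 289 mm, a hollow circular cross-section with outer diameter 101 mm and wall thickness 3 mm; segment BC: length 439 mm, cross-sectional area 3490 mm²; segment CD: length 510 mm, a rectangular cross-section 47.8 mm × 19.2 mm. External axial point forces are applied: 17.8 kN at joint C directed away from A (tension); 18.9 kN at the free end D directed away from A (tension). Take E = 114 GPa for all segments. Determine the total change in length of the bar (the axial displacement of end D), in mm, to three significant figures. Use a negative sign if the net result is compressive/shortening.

Internal axial forces (sectioning from the free end, tension +): N_CD = 18.9 kN, N_BC = 36.7 kN, N_AB = 36.7 kN.
A_AB = 923.6 mm².
A_CD = 917.8 mm².
δ_AB = 36700·289/(923.6·114000) = 0.1007 mm
δ_BC = 36700·439/(3490·114000) = 0.04049 mm
δ_CD = 18900·510/(917.8·114000) = 0.09213 mm
δ = Σδ_i = 0.2334 mm.

0.233 mm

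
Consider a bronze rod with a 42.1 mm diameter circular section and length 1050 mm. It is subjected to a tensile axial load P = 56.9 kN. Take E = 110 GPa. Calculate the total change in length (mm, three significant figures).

A = 1392 mm².
δ_mech = NL/(AE) = 56900·1050/(1392·110000) = 0.3902 mm.

0.390 mm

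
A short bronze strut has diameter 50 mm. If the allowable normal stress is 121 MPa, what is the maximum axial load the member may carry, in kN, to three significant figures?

A = 1963 mm².
P_max = σ_allow · A = 121 · 1963 = 237600 N = 237.6 kN.

238 kN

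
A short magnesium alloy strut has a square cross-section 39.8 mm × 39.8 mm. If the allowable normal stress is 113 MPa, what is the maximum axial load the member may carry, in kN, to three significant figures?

A = 1584 mm².
P_max = σ_allow · A = 113 · 1584 = 179000 N = 179 kN.

179 kN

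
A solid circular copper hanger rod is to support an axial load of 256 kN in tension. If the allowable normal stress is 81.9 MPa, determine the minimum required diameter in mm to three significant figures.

63.1 mm

Required area A ≥ P/σ_allow = 256000/81.9 = 3126 mm².
For a solid circular section, d ≥ √(4A/π) = 63.09 mm.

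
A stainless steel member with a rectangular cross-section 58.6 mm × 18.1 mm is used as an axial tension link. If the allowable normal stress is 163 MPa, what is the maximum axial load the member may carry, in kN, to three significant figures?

173 kN

A = 1061 mm².
P_max = σ_allow · A = 163 · 1061 = 172900 N = 172.9 kN.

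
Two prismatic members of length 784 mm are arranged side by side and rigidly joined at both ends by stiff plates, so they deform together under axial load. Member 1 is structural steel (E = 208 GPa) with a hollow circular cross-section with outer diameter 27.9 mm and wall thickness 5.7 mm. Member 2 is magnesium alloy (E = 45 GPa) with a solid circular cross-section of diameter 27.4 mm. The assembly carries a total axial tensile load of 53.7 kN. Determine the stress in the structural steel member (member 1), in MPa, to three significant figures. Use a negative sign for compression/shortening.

102 MPa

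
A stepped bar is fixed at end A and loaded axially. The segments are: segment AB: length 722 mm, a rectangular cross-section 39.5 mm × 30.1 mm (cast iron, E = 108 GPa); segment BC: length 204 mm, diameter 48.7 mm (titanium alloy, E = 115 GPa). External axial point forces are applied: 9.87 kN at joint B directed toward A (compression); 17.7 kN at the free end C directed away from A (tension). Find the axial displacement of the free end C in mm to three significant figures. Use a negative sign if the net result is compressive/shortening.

Internal axial forces (sectioning from the free end, tension +): N_BC = 17.7 kN, N_AB = 7.83 kN.
A_AB = 1189 mm².
A_BC = 1863 mm².
δ_AB = 7830·722/(1189·108000) = 0.04403 mm
δ_BC = 17700·204/(1863·115000) = 0.01686 mm
δ = Σδ_i = 0.06088 mm.

0.0609 mm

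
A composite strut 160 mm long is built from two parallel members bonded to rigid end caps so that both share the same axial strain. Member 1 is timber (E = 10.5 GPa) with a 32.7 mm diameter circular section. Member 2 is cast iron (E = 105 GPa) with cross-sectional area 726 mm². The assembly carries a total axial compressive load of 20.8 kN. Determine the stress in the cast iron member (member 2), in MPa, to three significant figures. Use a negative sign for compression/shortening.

A_1 = 839.8 mm².
Equal strain + equilibrium ⇒ each member carries load in proportion to AE: A₁E₁ = 8818000 N, A₂E₂ = 76230000 N, ΣAE = 85050000 N.
σ₂ = P·E₂/ΣAE = -20800·105000/85050000 = -25.68 MPa.

-25.7 MPa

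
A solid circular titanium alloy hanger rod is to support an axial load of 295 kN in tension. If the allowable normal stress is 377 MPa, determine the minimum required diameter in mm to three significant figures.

31.6 mm

Required area A ≥ P/σ_allow = 295000/377 = 782.5 mm².
For a solid circular section, d ≥ √(4A/π) = 31.56 mm.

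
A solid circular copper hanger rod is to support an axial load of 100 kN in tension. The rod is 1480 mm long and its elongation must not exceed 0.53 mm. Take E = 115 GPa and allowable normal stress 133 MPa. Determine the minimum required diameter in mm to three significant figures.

Required area A ≥ P/σ_allow = 100000/133 = 751.9 mm².
For a solid circular section, d ≥ √(4A/π) = 30.94 mm.
Elongation limit: A ≥ PL/(Eδ_allow) = 100000·1480/(115000·0.53) = 2428 mm² ⇒ d ≥ 55.6 mm.
The elongation limit governs.

55.6 mm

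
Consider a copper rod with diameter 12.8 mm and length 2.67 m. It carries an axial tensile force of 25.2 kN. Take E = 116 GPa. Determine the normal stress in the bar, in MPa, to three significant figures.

A = 128.7 mm².
σ = N/A = 25200/128.7 = 195.8 MPa.

196 MPa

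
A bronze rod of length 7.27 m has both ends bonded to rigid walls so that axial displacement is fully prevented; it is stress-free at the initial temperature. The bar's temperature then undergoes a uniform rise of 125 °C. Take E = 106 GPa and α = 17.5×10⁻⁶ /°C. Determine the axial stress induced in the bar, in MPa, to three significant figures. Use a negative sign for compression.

Free thermal expansion αLΔT = 17.5e-6 · 7270 · 125 = 15.9 mm.
The walls impose strain ε = −(15.9)/7270 = -2.1875e-03; σ = Eε = 106000 · -2.1875e-03 = -231.9 MPa.

-232 MPa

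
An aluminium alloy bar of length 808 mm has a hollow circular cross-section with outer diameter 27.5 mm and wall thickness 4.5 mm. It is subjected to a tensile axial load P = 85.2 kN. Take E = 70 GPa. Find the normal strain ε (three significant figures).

0.00374

A = 325.2 mm².
σ = N/A = 262 MPa; ε = σ/E = 262/70000 = 3.743e-03.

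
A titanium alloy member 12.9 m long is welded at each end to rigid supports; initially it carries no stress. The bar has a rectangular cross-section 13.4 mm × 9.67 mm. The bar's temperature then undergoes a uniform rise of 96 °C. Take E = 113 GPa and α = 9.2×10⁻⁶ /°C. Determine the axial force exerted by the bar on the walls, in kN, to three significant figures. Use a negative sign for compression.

Free thermal expansion αLΔT = 9.2e-6 · 12900 · 96 = 11.39 mm.
The walls impose strain ε = −(11.39)/12900 = -8.8320e-04; σ = Eε = 113000 · -8.8320e-04 = -99.8 MPa.
Wall reaction R = σ·A = -99.8·129.6 = -12930 N = -12.93 kN.

-12.9 kN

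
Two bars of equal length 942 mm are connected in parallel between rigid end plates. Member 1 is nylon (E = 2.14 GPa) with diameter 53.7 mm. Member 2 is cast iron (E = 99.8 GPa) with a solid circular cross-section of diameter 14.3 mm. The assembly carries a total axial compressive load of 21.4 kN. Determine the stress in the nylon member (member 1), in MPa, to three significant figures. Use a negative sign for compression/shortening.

-2.19 MPa

A_1 = 2265 mm².
A_2 = 160.6 mm².
Equal strain + equilibrium ⇒ each member carries load in proportion to AE: A₁E₁ = 4847000 N, A₂E₂ = 16030000 N, ΣAE = 20880000 N.
σ₁ = P·E₁/ΣAE = -21400·2140/20880000 = -2.194 MPa.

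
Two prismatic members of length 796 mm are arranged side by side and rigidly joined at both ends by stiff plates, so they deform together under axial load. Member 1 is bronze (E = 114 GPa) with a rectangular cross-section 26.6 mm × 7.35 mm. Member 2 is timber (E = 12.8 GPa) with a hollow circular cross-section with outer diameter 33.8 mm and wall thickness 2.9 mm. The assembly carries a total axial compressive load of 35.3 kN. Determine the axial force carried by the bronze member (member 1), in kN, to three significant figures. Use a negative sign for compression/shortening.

-30.4 kN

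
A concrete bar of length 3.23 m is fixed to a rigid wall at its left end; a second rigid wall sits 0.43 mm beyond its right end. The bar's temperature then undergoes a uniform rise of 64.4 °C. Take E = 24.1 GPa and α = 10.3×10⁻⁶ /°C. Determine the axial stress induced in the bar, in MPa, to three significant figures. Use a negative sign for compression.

-12.8 MPa

Free thermal expansion αLΔT = 10.3e-6 · 3230 · 64.4 = 2.143 mm.
The walls engage after the gap closes; constrained expansion = 2.143 − 0.43 = 1.713 mm.
The walls impose strain ε = −(1.713)/3230 = -5.3019e-04; σ = Eε = 24100 · -5.3019e-04 = -12.78 MPa.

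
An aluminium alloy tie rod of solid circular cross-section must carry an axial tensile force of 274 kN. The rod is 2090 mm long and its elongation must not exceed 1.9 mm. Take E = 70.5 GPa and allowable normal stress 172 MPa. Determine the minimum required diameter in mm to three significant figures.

73.8 mm

Required area A ≥ P/σ_allow = 274000/172 = 1593 mm².
For a solid circular section, d ≥ √(4A/π) = 45.04 mm.
Elongation limit: A ≥ PL/(Eδ_allow) = 274000·2090/(70500·1.9) = 4275 mm² ⇒ d ≥ 73.78 mm.
The elongation limit governs.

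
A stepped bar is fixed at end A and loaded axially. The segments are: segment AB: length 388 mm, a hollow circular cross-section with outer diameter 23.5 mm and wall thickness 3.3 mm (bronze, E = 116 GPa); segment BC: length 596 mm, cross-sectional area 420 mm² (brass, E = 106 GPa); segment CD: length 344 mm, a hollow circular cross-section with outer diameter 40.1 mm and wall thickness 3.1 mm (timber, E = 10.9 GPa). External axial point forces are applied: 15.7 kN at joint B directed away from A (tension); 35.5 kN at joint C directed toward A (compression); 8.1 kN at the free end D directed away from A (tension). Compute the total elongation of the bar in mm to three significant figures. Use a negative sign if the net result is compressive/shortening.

Internal axial forces (sectioning from the free end, tension +): N_CD = 8.1 kN, N_BC = -27.4 kN, N_AB = -11.7 kN.
A_AB = 209.4 mm².
A_CD = 360.3 mm².
δ_AB = -11700·388/(209.4·116000) = -0.1869 mm
δ_BC = -27400·596/(420·106000) = -0.3668 mm
δ_CD = 8100·344/(360.3·10900) = 0.7094 mm
δ = Σδ_i = 0.1557 mm.

0.156 mm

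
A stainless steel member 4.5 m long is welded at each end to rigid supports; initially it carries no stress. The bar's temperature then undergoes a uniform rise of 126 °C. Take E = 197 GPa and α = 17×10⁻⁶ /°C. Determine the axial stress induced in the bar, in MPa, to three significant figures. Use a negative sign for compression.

Free thermal expansion αLΔT = 17e-6 · 4500 · 126 = 9.639 mm.
The walls impose strain ε = −(9.639)/4500 = -2.1420e-03; σ = Eε = 197000 · -2.1420e-03 = -422 MPa.

-422 MPa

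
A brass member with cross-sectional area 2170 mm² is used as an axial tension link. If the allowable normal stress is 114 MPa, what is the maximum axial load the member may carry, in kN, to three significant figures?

P_max = σ_allow · A = 114 · 2170 = 247400 N = 247.4 kN.

247 kN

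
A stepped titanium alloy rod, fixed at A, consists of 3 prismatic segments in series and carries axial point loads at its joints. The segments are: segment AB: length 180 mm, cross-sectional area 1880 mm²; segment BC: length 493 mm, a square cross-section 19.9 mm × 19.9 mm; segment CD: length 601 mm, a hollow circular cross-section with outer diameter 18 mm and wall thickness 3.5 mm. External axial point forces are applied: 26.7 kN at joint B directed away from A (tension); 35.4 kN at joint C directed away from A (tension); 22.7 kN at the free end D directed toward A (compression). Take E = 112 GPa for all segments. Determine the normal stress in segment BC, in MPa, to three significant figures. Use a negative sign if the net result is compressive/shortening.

Internal axial forces (sectioning from the free end, tension +): N_CD = -22.7 kN, N_BC = 12.7 kN, N_AB = 39.4 kN.
A_BC = 396 mm².
σ_BC = N_BC/A_BC = 12700/396 = 32.07 MPa.

32.1 MPa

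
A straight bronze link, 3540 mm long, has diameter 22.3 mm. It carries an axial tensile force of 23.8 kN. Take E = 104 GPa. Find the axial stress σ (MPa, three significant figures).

60.9 MPa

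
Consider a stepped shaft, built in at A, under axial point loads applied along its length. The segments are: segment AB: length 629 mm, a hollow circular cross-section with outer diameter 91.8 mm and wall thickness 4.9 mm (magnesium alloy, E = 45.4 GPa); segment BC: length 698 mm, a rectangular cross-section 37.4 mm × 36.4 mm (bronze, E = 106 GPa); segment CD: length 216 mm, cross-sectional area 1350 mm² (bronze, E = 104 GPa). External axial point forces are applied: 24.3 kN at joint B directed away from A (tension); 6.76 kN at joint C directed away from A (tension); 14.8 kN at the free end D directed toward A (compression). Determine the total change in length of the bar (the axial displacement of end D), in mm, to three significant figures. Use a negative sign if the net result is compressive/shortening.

0.107 mm

Internal axial forces (sectioning from the free end, tension +): N_CD = -14.8 kN, N_BC = -8.04 kN, N_AB = 16.26 kN.
A_AB = 1338 mm².
A_BC = 1361 mm².
δ_AB = 16260·629/(1338·45400) = 0.1684 mm
δ_BC = -8040·698/(1361·106000) = -0.03889 mm
δ_CD = -14800·216/(1350·104000) = -0.02277 mm
δ = Σδ_i = 0.1067 mm.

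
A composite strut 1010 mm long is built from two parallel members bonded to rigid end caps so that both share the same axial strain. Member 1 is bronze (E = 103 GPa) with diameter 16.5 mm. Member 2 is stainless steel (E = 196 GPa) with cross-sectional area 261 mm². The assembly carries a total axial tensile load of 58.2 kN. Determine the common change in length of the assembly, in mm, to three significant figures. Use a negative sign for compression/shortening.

A_1 = 213.8 mm².
Equal strain + equilibrium ⇒ each member carries load in proportion to AE: A₁E₁ = 22020000 N, A₂E₂ = 51160000 N, ΣAE = 73180000 N.
δ = PL/ΣAE = 58200·1010/73180000 = 0.8033 mm.

0.803 mm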